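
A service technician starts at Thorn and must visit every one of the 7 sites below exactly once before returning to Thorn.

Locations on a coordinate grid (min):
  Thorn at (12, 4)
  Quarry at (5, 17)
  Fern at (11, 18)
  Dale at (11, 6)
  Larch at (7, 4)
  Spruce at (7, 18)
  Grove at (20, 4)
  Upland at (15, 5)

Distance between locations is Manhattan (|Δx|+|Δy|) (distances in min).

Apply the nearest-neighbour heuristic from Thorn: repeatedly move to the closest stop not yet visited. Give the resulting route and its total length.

From Thorn: distances to unvisited — Dale=3, Upland=4, Larch=5, Grove=8, Fern=15, Spruce=19, Quarry=20. Nearest is Dale (3).
From Dale: distances to unvisited — Upland=5, Larch=6, Grove=11, Fern=12, Spruce=16, Quarry=17. Nearest is Upland (5).
From Upland: distances to unvisited — Grove=6, Larch=9, Fern=17, Spruce=21, Quarry=22. Nearest is Grove (6).
From Grove: distances to unvisited — Larch=13, Fern=23, Spruce=27, Quarry=28. Nearest is Larch (13).
From Larch: distances to unvisited — Spruce=14, Quarry=15, Fern=18. Nearest is Spruce (14).
From Spruce: distances to unvisited — Quarry=3, Fern=4. Nearest is Quarry (3).
From Quarry: distances to unvisited — Fern=7. Nearest is Fern (7).
Return Fern→Thorn: 15.
Total = 3 + 5 + 6 + 13 + 14 + 3 + 7 + 15 = 66.

Nearest-neighbour total = 66 min; route Thorn → Dale → Upland → Grove → Larch → Spruce → Quarry → Fern → Thorn.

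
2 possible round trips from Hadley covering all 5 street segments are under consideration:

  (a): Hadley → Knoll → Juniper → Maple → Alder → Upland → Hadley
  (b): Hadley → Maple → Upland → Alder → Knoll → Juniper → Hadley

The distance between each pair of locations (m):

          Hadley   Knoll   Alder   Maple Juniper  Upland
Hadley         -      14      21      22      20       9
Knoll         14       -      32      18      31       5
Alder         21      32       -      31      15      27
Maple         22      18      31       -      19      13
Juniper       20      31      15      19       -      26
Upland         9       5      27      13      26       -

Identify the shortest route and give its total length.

131 m — (a) is the shortest.

(a): 14 + 31 + 19 + 31 + 27 + 9 = 131
(b): 22 + 13 + 27 + 32 + 31 + 20 = 145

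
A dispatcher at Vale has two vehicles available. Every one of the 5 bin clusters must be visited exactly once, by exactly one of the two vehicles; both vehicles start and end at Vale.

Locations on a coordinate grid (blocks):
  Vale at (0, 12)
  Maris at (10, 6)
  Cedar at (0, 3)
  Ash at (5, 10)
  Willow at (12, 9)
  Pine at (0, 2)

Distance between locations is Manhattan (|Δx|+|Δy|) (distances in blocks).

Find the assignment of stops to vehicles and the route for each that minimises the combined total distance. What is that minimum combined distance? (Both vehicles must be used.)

Try each way of splitting the stops between the two vehicles (each non-empty) and, for each split, find the best tour for each vehicle:
  {Maris} + {Cedar, Ash, Willow, Pine}: 32 + 44 = 76
  {Cedar} + {Maris, Ash, Willow, Pine}: 18 + 44 = 62
  {Maris, Cedar} + {Ash, Willow, Pine}: 38 + 44 = 82
  {Ash} + {Maris, Cedar, Willow, Pine}: 14 + 44 = 58
  {Maris, Ash} + {Cedar, Willow, Pine}: 32 + 44 = 76
  {Cedar, Ash} + {Maris, Willow, Pine}: 28 + 44 = 72
  … (15 splits in total)
  {Maris, Ash, Willow} + {Cedar, Pine}: 36 + 20 = 56  ← best
Best: vehicle 1 Vale → Maris → Willow → Ash → Vale = 36; vehicle 2 Vale → Cedar → Pine → Vale = 20; combined 56.

Minimum combined distance: 56 blocks.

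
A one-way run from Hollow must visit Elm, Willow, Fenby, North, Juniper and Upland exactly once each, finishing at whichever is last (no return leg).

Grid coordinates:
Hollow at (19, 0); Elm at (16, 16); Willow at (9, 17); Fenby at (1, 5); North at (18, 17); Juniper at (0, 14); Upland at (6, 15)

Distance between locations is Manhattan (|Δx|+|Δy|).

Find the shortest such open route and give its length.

There are 6! = 720 possible orderings.
Hollow → Elm → Willow → Fenby → North → Juniper → Upland: 19+8+20+29+21+7 = 104
Hollow → Elm → Willow → Fenby → North → Upland → Juniper: 19+8+20+29+14+7 = 97
Hollow → Elm → Willow → Fenby → Juniper → North → Upland: 19+8+20+10+21+14 = 92
Hollow → Elm → Willow → Fenby → Juniper → Upland → North: 19+8+20+10+7+14 = 78
Hollow → Elm → Willow → Fenby → Upland → North → Juniper: 19+8+20+15+14+21 = 97
Hollow → Elm → Willow → Fenby → Upland → Juniper → North: 19+8+20+15+7+21 = 90
Hollow → Elm → Willow → North → Fenby → Juniper → Upland: 19+8+9+29+10+7 = 82
Hollow → Elm → Willow → North → Fenby → Upland → Juniper: 19+8+9+29+15+7 = 87
… (712 more)
Hollow → North → Elm → Willow → Upland → Juniper → Fenby: 18+3+8+5+7+10 = 51  ← best
The minimum is 51.
One shortest path: Hollow → North → Elm → Willow → Upland → Juniper → Fenby.

Shortest open route: 51.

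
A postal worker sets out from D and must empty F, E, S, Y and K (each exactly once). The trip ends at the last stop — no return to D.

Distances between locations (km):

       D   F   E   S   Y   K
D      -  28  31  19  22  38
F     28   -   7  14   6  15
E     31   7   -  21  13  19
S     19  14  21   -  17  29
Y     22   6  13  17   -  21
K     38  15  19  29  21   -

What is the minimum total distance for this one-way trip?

Minimum one-way distance = 68 km.

There are 5! = 120 possible orderings.
D→F→E→S→Y→K: 28+7+21+17+21 = 94
D→F→E→S→K→Y: 28+7+21+29+21 = 106
D→F→E→Y→S→K: 28+7+13+17+29 = 94
D→F→E→Y→K→S: 28+7+13+21+29 = 98
D→F→E→K→S→Y: 28+7+19+29+17 = 100
D→F→E→K→Y→S: 28+7+19+21+17 = 92
D→F→S→E→Y→K: 28+14+21+13+21 = 97
D→F→S→E→K→Y: 28+14+21+19+21 = 103
D→F→S→Y→E→K: 28+14+17+13+19 = 91
D→F→S→Y→K→E: 28+14+17+21+19 = 99
D→F→S→K→E→Y: 28+14+29+19+13 = 103
D→F→S→K→Y→E: 28+14+29+21+13 = 105
D→F→Y→E→S→K: 28+6+13+21+29 = 97
D→F→Y→E→K→S: 28+6+13+19+29 = 95
… (106 more)
D→S→Y→F→E→K: 19+17+6+7+19 = 68  ← best
The minimum is 68.
One shortest path: D → S → Y → F → E → K.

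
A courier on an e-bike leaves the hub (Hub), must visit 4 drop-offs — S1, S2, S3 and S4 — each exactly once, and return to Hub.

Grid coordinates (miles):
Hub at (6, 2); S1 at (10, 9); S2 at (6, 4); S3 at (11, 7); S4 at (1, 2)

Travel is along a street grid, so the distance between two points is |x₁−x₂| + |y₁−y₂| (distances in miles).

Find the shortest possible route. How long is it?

Shortest round trip = 34 miles.

With 4 stops there are 4!/2 = 12 distinct round trips (a route and its reverse cost the same).
Hub - S1 - S2 - S3 - S4 - Hub: 11+9+8+15+5 = 48
Hub - S1 - S2 - S4 - S3 - Hub: 11+9+7+15+10 = 52
Hub - S1 - S3 - S2 - S4 - Hub: 11+3+8+7+5 = 34
Hub - S1 - S3 - S4 - S2 - Hub: 11+3+15+7+2 = 38
Hub - S1 - S4 - S2 - S3 - Hub: 11+16+7+8+10 = 52
Hub - S1 - S4 - S3 - S2 - Hub: 11+16+15+8+2 = 52
Hub - S2 - S1 - S3 - S4 - Hub: 2+9+3+15+5 = 34
Hub - S2 - S1 - S4 - S3 - Hub: 2+9+16+15+10 = 52
Hub - S2 - S3 - S1 - S4 - Hub: 2+8+3+16+5 = 34
Hub - S2 - S4 - S1 - S3 - Hub: 2+7+16+3+10 = 38
Hub - S3 - S1 - S2 - S4 - Hub: 10+3+9+7+5 = 34
Hub - S3 - S2 - S1 - S4 - Hub: 10+8+9+16+5 = 48
The minimum is 34.
One optimal route: Hub → S1 → S3 → S2 → S4 → Hub (or its reverse).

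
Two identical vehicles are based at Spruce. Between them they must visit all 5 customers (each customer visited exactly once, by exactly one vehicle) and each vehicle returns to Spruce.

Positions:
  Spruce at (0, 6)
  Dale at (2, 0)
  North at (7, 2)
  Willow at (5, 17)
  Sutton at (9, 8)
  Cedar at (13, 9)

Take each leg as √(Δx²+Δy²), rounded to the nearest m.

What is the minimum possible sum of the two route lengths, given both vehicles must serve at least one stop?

53 m — the smallest possible combined total.

Try each way of splitting the stops between the two vehicles (each non-empty) and, for each split, find the best tour for each vehicle:
  {Dale} + {North, Willow, Sutton, Cedar}: 12 + 41 = 53
  {North} + {Dale, Willow, Sutton, Cedar}: 16 + 44 = 60
  {Dale, North} + {Willow, Sutton, Cedar}: 19 + 36 = 55
  {Willow} + {Dale, North, Sutton, Cedar}: 24 + 33 = 57
  {Dale, Willow} + {North, Sutton, Cedar}: 35 + 30 = 65
  {North, Willow} + {Dale, Sutton, Cedar}: 35 + 33 = 68
  … (15 splits in total)
Best: vehicle 1 Spruce → Dale → Spruce = 12; vehicle 2 Spruce → North → Sutton → Cedar → Willow → Spruce = 41; combined 53.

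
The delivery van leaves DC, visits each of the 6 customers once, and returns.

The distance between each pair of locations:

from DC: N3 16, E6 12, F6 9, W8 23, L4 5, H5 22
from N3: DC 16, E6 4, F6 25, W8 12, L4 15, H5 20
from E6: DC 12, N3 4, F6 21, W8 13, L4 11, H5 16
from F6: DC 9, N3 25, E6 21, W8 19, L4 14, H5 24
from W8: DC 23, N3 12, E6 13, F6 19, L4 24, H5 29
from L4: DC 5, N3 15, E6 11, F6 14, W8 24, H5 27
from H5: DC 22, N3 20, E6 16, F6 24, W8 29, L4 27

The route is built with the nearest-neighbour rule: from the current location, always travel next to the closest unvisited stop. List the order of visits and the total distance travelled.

DC → [L4:5 / F6:9 / E6:12 / N3:16 / H5:22 / W8:23] → L4 (5)
L4 → [E6:11 / F6:14 / N3:15 / W8:24 / H5:27] → E6 (11)
E6 → [N3:4 / W8:13 / H5:16 / F6:21] → N3 (4)
N3 → [W8:12 / H5:20 / F6:25] → W8 (12)
W8 → [F6:19 / H5:29] → F6 (19)
F6 → [H5:24] → H5 (24)
Return H5→DC: 22.
Total = 5 + 11 + 4 + 12 + 19 + 24 + 22 = 97.

Nearest-neighbour total = 97; route DC → L4 → E6 → N3 → W8 → F6 → H5 → DC.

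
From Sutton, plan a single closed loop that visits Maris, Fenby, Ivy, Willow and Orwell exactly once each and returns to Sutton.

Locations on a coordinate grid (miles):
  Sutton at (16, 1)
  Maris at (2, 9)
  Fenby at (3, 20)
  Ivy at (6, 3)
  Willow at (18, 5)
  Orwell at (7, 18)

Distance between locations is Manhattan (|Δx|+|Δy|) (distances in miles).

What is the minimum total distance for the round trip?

With 5 stops there are 5!/2 = 60 distinct round trips (a route and its reverse cost the same).
Sutton-Maris-Fenby-Ivy-Willow-Orwell-Sutton: 22+12+20+14+24+26 = 118
Sutton-Maris-Fenby-Ivy-Orwell-Willow-Sutton: 22+12+20+16+24+6 = 100
Sutton-Maris-Fenby-Willow-Ivy-Orwell-Sutton: 22+12+30+14+16+26 = 120
Sutton-Maris-Fenby-Willow-Orwell-Ivy-Sutton: 22+12+30+24+16+12 = 116
Sutton-Maris-Fenby-Orwell-Ivy-Willow-Sutton: 22+12+6+16+14+6 = 76
Sutton-Maris-Fenby-Orwell-Willow-Ivy-Sutton: 22+12+6+24+14+12 = 90
Sutton-Maris-Ivy-Fenby-Willow-Orwell-Sutton: 22+10+20+30+24+26 = 132
Sutton-Maris-Ivy-Fenby-Orwell-Willow-Sutton: 22+10+20+6+24+6 = 88
Sutton-Maris-Ivy-Willow-Fenby-Orwell-Sutton: 22+10+14+30+6+26 = 108
Sutton-Maris-Ivy-Willow-Orwell-Fenby-Sutton: 22+10+14+24+6+32 = 108
Sutton-Maris-Ivy-Orwell-Fenby-Willow-Sutton: 22+10+16+6+30+6 = 90
Sutton-Maris-Ivy-Orwell-Willow-Fenby-Sutton: 22+10+16+24+30+32 = 134
Sutton-Maris-Willow-Fenby-Ivy-Orwell-Sutton: 22+20+30+20+16+26 = 134
Sutton-Maris-Willow-Fenby-Orwell-Ivy-Sutton: 22+20+30+6+16+12 = 106
… (46 more)
Sutton-Ivy-Maris-Fenby-Orwell-Willow-Sutton: 12+10+12+6+24+6 = 70  ← best
The minimum is 70.
One optimal route: Sutton → Ivy → Maris → Fenby → Orwell → Willow → Sutton (or its reverse).

70 miles — the shortest possible round trip.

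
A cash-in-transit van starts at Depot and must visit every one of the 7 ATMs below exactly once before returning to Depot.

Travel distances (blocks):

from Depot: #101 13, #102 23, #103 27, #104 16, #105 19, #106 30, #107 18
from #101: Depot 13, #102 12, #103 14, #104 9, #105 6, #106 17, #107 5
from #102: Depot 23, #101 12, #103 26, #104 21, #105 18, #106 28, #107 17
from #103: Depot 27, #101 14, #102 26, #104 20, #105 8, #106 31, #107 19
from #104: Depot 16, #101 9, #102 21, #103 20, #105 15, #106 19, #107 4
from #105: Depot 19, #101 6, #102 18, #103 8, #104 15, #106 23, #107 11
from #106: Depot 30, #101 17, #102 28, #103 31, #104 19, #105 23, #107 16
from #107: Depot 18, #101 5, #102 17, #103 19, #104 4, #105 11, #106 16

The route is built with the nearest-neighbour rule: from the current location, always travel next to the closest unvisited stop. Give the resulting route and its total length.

Total distance 129 blocks via the nearest-neighbour route Depot → #101 → #107 → #104 → #105 → #103 → #102 → #106 → Depot.

At Depot the remaining stops are #101 13, #104 16, #107 18, #105 19, #102 23, #103 27, #106 30; go to #101.
At #101 the remaining stops are #107 5, #105 6, #104 9, #102 12, #103 14, #106 17; go to #107.
At #107 the remaining stops are #104 4, #105 11, #106 16, #102 17, #103 19; go to #104.
At #104 the remaining stops are #105 15, #106 19, #103 20, #102 21; go to #105.
At #105 the remaining stops are #103 8, #102 18, #106 23; go to #103.
At #103 the remaining stops are #102 26, #106 31; go to #102.
At #102 the remaining stops are #106 28; go to #106.
Return #106→Depot: 30.
Total = 13 + 5 + 4 + 15 + 8 + 26 + 28 + 30 = 129.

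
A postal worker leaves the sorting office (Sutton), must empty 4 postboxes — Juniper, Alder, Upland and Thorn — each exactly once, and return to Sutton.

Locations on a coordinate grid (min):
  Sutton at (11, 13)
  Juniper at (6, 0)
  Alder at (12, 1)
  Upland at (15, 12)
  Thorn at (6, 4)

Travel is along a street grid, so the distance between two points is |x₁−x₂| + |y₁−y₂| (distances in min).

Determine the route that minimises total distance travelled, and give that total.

44 min — the shortest possible round trip.

There are 12 distinct closed tours to check (reversals are equivalent).
Sutton - Juniper - Alder - Upland - Thorn - Sutton: 18+7+14+17+14 = 70
Sutton - Juniper - Alder - Thorn - Upland - Sutton: 18+7+9+17+5 = 56
Sutton - Juniper - Upland - Alder - Thorn - Sutton: 18+21+14+9+14 = 76
Sutton - Juniper - Upland - Thorn - Alder - Sutton: 18+21+17+9+13 = 78
Sutton - Juniper - Thorn - Alder - Upland - Sutton: 18+4+9+14+5 = 50
Sutton - Juniper - Thorn - Upland - Alder - Sutton: 18+4+17+14+13 = 66
Sutton - Alder - Juniper - Upland - Thorn - Sutton: 13+7+21+17+14 = 72
Sutton - Alder - Juniper - Thorn - Upland - Sutton: 13+7+4+17+5 = 46
Sutton - Alder - Upland - Juniper - Thorn - Sutton: 13+14+21+4+14 = 66
Sutton - Alder - Thorn - Juniper - Upland - Sutton: 13+9+4+21+5 = 52
Sutton - Upland - Juniper - Alder - Thorn - Sutton: 5+21+7+9+14 = 56
Sutton - Upland - Alder - Juniper - Thorn - Sutton: 5+14+7+4+14 = 44
The minimum is 44.
One optimal route: Sutton → Upland → Alder → Juniper → Thorn → Sutton (or its reverse).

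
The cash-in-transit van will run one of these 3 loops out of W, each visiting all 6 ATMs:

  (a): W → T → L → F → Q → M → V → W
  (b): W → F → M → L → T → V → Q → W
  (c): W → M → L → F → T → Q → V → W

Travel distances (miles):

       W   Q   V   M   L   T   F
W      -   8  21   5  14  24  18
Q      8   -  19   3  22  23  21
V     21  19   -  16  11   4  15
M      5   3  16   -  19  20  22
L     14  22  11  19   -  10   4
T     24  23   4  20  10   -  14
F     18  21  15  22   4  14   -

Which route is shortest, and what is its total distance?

99 miles — (a) is the shortest.

(a): 24 + 10 + 4 + 21 + 3 + 16 + 21 = 99
(b): 18 + 22 + 19 + 10 + 4 + 19 + 8 = 100
(c): 5 + 19 + 4 + 14 + 23 + 19 + 21 = 105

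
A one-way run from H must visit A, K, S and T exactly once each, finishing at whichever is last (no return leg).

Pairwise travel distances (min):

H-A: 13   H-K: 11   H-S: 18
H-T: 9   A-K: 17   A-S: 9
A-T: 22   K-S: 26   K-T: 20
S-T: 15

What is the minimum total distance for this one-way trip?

There are 4! = 24 possible orderings.
H → A → K → S → T: 13+17+26+15 = 71
H → A → K → T → S: 13+17+20+15 = 65
H → A → S → K → T: 13+9+26+20 = 68
H → A → S → T → K: 13+9+15+20 = 57
H → A → T → K → S: 13+22+20+26 = 81
H → A → T → S → K: 13+22+15+26 = 76
H → K → A → S → T: 11+17+9+15 = 52
H → K → A → T → S: 11+17+22+15 = 65
H → K → S → A → T: 11+26+9+22 = 68
H → K → S → T → A: 11+26+15+22 = 74
H → K → T → A → S: 11+20+22+9 = 62
H → K → T → S → A: 11+20+15+9 = 55
H → S → A → K → T: 18+9+17+20 = 64
H → S → A → T → K: 18+9+22+20 = 69
… (10 more)
H → T → S → A → K: 9+15+9+17 = 50  ← best
The minimum is 50.
One shortest path: H → T → S → A → K.

Minimum one-way distance = 50 min.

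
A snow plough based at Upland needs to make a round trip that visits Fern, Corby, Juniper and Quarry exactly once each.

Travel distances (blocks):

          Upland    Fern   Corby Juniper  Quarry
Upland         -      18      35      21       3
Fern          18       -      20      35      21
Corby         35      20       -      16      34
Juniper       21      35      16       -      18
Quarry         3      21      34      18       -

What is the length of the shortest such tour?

Shortest round trip = 75 blocks.

With 4 stops there are 4!/2 = 12 distinct round trips (a route and its reverse cost the same).
Upland-Fern-Corby-Juniper-Quarry-Upland: 18+20+16+18+3 = 75
Upland-Fern-Corby-Quarry-Juniper-Upland: 18+20+34+18+21 = 111
Upland-Fern-Juniper-Corby-Quarry-Upland: 18+35+16+34+3 = 106
Upland-Fern-Juniper-Quarry-Corby-Upland: 18+35+18+34+35 = 140
Upland-Fern-Quarry-Corby-Juniper-Upland: 18+21+34+16+21 = 110
Upland-Fern-Quarry-Juniper-Corby-Upland: 18+21+18+16+35 = 108
Upland-Corby-Fern-Juniper-Quarry-Upland: 35+20+35+18+3 = 111
Upland-Corby-Fern-Quarry-Juniper-Upland: 35+20+21+18+21 = 115
Upland-Corby-Juniper-Fern-Quarry-Upland: 35+16+35+21+3 = 110
Upland-Corby-Quarry-Fern-Juniper-Upland: 35+34+21+35+21 = 146
Upland-Juniper-Fern-Corby-Quarry-Upland: 21+35+20+34+3 = 113
Upland-Juniper-Corby-Fern-Quarry-Upland: 21+16+20+21+3 = 81
The minimum is 75.
One optimal route: Upland → Fern → Corby → Juniper → Quarry → Upland (or its reverse).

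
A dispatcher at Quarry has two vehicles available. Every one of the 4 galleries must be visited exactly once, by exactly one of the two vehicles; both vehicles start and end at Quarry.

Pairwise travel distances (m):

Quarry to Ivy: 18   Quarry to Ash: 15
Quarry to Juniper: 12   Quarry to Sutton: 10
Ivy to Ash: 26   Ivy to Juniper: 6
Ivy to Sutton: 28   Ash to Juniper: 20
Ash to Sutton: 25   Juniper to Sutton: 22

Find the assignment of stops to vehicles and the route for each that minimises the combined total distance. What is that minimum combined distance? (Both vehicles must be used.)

Try each way of splitting the stops between the two vehicles (each non-empty) and, for each split, find the best tour for each vehicle:
  {Ivy} + {Ash, Juniper, Sutton}: 36 + 67 = 103
  {Ash} + {Ivy, Juniper, Sutton}: 30 + 56 = 86
  {Ivy, Ash} + {Juniper, Sutton}: 59 + 44 = 103
  {Juniper} + {Ivy, Ash, Sutton}: 24 + 79 = 103
  {Ivy, Juniper} + {Ash, Sutton}: 36 + 50 = 86
  {Ash, Juniper} + {Ivy, Sutton}: 47 + 56 = 103
  … (7 splits in total)
  {Ivy, Ash, Juniper} + {Sutton}: 59 + 20 = 79  ← best
Best: vehicle 1 Quarry → Ivy → Juniper → Ash → Quarry = 59; vehicle 2 Quarry → Sutton → Quarry = 20; combined 79.

79 m — the smallest possible combined total.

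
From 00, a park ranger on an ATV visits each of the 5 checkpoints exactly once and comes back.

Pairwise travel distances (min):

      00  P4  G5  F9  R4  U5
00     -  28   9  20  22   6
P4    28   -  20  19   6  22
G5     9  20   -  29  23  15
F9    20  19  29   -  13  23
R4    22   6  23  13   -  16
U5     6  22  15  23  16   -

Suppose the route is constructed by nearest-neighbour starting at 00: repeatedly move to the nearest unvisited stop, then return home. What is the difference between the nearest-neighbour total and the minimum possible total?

3 min longer than the optimal tour.

From 00: U5=6, G5=9, F9=20, R4=22, P4=28 → choose U5 (6).
From U5: G5=15, R4=16, P4=22, F9=23 → choose G5 (15).
From G5: P4=20, R4=23, F9=29 → choose P4 (20).
From P4: R4=6, F9=19 → choose R4 (6).
From R4: F9=13 → choose F9 (13).
NN route 00 → U5 → G5 → P4 → R4 → F9 → 00 costs 80.
Optimal: 00 → G5 → P4 → R4 → F9 → U5 → 00 costs 77 (by enumerating all 60 distinct tours).
Excess = 80 − 77 = 3.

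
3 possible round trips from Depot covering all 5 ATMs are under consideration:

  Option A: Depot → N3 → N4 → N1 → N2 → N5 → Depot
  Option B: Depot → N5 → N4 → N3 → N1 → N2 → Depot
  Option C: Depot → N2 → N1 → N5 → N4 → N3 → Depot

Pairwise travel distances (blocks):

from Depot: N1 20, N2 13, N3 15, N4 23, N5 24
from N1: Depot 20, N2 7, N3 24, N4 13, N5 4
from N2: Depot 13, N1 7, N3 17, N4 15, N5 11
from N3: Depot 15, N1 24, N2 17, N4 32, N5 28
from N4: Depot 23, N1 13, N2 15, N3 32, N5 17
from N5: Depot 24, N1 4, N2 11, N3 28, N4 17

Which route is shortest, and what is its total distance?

88 blocks — Option C is the shortest.

Option A: 15 + 32 + 13 + 7 + 11 + 24 = 102
Option B: 24 + 17 + 32 + 24 + 7 + 13 = 117
Option C: 13 + 7 + 4 + 17 + 32 + 15 = 88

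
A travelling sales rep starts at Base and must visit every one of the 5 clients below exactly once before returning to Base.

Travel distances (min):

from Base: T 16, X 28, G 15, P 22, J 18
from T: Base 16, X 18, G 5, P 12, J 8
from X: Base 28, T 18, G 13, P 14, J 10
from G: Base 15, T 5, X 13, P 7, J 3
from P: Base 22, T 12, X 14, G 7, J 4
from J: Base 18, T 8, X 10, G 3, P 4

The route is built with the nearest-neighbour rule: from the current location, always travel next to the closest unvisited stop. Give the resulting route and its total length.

Total distance 80 min via the nearest-neighbour route Base → G → J → P → T → X → Base.

From Base: distances to unvisited — G=15, T=16, J=18, P=22, X=28. Nearest is G (15).
From G: distances to unvisited — J=3, T=5, P=7, X=13. Nearest is J (3).
From J: distances to unvisited — P=4, T=8, X=10. Nearest is P (4).
From P: distances to unvisited — T=12, X=14. Nearest is T (12).
From T: distances to unvisited — X=18. Nearest is X (18).
Return X→Base: 28.
Total = 15 + 3 + 4 + 12 + 18 + 28 = 80.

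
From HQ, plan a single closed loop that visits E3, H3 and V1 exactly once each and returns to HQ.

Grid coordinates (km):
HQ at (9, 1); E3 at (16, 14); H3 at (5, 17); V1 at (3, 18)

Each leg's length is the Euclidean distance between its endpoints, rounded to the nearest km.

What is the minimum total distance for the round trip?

46 km — the shortest possible round trip.

With 3 stops there are 3!/2 = 3 distinct round trips (a route and its reverse cost the same).
HQ - E3 - H3 - V1 - HQ: 15+11+2+18 = 46
HQ - E3 - V1 - H3 - HQ: 15+14+2+16 = 47
HQ - H3 - E3 - V1 - HQ: 16+11+14+18 = 59
The minimum is 46.
One optimal route: HQ → E3 → H3 → V1 → HQ (or its reverse).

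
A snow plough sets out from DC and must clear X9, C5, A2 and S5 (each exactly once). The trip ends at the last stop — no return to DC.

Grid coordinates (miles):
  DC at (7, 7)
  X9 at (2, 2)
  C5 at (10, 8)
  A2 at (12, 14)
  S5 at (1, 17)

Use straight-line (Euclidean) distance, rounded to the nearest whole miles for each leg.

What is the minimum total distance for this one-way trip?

There are 4! = 24 possible orderings.
DC - X9 - C5 - A2 - S5: 7+10+6+11 = 34
DC - X9 - C5 - S5 - A2: 7+10+13+11 = 41
DC - X9 - A2 - C5 - S5: 7+16+6+13 = 42
DC - X9 - A2 - S5 - C5: 7+16+11+13 = 47
DC - X9 - S5 - C5 - A2: 7+15+13+6 = 41
DC - X9 - S5 - A2 - C5: 7+15+11+6 = 39
DC - C5 - X9 - A2 - S5: 3+10+16+11 = 40
DC - C5 - X9 - S5 - A2: 3+10+15+11 = 39
DC - C5 - A2 - X9 - S5: 3+6+16+15 = 40
DC - C5 - A2 - S5 - X9: 3+6+11+15 = 35
DC - C5 - S5 - X9 - A2: 3+13+15+16 = 47
DC - C5 - S5 - A2 - X9: 3+13+11+16 = 43
DC - A2 - X9 - C5 - S5: 9+16+10+13 = 48
DC - A2 - X9 - S5 - C5: 9+16+15+13 = 53
… (10 more)
The minimum is 34.
One shortest path: DC → X9 → C5 → A2 → S5.

Minimum one-way distance = 34 miles.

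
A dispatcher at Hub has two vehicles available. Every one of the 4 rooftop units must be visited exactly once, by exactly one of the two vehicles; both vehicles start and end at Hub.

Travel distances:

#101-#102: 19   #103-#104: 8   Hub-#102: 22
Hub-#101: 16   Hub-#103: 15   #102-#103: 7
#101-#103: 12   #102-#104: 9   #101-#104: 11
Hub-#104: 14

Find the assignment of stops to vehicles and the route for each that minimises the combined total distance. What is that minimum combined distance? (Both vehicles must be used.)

Check every non-empty split of the stops between the two vehicles; for each half take its own optimal tour:
  {#101} + {#102, #103, #104}: 32 + 45 = 77
  {#102} + {#101, #103, #104}: 44 + 50 = 94
  {#101, #102} + {#103, #104}: 57 + 37 = 94
  {#103} + {#101, #102, #104}: 30 + 58 = 88
  {#101, #103} + {#102, #104}: 43 + 45 = 88
  {#102, #103} + {#101, #104}: 44 + 41 = 85
  … (7 splits in total)
Best: vehicle 1 Hub → #101 → Hub = 32; vehicle 2 Hub → #103 → #102 → #104 → Hub = 45; combined 77.

Minimum combined distance: 77.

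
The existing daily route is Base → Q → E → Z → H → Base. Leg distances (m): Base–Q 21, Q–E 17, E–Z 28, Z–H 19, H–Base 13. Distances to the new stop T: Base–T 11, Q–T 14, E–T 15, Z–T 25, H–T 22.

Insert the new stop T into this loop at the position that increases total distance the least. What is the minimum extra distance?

Insertion cost between consecutive stops i–j is d(i,T) + d(T,j) − d(i,j):
  between Base and Q: 11 + 14 − 21 = 4
  between Q and E: 14 + 15 − 17 = 12
  between E and Z: 15 + 25 − 28 = 12
  between Z and H: 25 + 22 − 19 = 28
  between H and Base: 22 + 11 − 13 = 20
Cheapest insertion is between Base and Q, adding 4.
New total = 98 + 4 = 102.

+4 m — insert T between Base and Q.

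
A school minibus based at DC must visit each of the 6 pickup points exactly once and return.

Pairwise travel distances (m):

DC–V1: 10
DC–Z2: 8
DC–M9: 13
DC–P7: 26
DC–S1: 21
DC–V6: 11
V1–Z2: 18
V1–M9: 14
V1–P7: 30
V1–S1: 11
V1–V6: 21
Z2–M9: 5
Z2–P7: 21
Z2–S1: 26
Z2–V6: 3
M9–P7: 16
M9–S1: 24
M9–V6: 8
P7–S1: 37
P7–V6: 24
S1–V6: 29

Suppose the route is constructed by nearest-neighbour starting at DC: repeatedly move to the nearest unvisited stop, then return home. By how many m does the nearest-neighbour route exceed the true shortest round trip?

DC: Z2=8, V1=10, V6=11, M9=13, S1=21, P7=26 ⇒ Z2
Z2: V6=3, M9=5, V1=18, P7=21, S1=26 ⇒ V6
V6: M9=8, V1=21, P7=24, S1=29 ⇒ M9
M9: V1=14, P7=16, S1=24 ⇒ V1
V1: S1=11, P7=30 ⇒ S1
S1: P7=37 ⇒ P7
NN route DC → Z2 → V6 → M9 → V1 → S1 → P7 → DC costs 107.
Optimal: DC → V1 → S1 → P7 → M9 → Z2 → V6 → DC costs 93 (by enumerating all 360 distinct tours).
Excess = 107 − 93 = 14.

The nearest-neighbour route is 14 m longer than optimal.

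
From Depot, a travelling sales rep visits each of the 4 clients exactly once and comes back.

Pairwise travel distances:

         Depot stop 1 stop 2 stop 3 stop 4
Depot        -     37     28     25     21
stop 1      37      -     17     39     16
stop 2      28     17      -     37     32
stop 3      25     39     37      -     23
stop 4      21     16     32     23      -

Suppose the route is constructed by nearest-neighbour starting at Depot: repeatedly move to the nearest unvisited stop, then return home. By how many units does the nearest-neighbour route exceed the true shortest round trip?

The nearest-neighbour route is 7 longer than optimal.

Depot: stop 4=21, stop 3=25, stop 2=28, stop 1=37 ⇒ stop 4
stop 4: stop 1=16, stop 3=23, stop 2=32 ⇒ stop 1
stop 1: stop 2=17, stop 3=39 ⇒ stop 2
stop 2: stop 3=37 ⇒ stop 3
NN route Depot → stop 4 → stop 1 → stop 2 → stop 3 → Depot costs 116.
Optimal: Depot → stop 2 → stop 1 → stop 4 → stop 3 → Depot costs 109 (by enumerating all 12 distinct tours).
Excess = 116 − 109 = 7.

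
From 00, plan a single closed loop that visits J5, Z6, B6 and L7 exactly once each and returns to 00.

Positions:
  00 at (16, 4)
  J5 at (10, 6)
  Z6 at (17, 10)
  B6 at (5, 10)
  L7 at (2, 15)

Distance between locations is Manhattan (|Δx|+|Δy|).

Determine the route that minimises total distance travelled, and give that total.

With 4 stops there are 4!/2 = 12 distinct round trips (a route and its reverse cost the same).
00 → J5 → Z6 → B6 → L7 → 00: 8+11+12+8+25 = 64
00 → J5 → Z6 → L7 → B6 → 00: 8+11+20+8+17 = 64
00 → J5 → B6 → Z6 → L7 → 00: 8+9+12+20+25 = 74
00 → J5 → B6 → L7 → Z6 → 00: 8+9+8+20+7 = 52
00 → J5 → L7 → Z6 → B6 → 00: 8+17+20+12+17 = 74
00 → J5 → L7 → B6 → Z6 → 00: 8+17+8+12+7 = 52
00 → Z6 → J5 → B6 → L7 → 00: 7+11+9+8+25 = 60
00 → Z6 → J5 → L7 → B6 → 00: 7+11+17+8+17 = 60
00 → Z6 → B6 → J5 → L7 → 00: 7+12+9+17+25 = 70
00 → Z6 → L7 → J5 → B6 → 00: 7+20+17+9+17 = 70
00 → B6 → J5 → Z6 → L7 → 00: 17+9+11+20+25 = 82
00 → B6 → Z6 → J5 → L7 → 00: 17+12+11+17+25 = 82
The minimum is 52.
One optimal route: 00 → J5 → B6 → L7 → Z6 → 00 (or its reverse).

52 — the shortest possible round trip.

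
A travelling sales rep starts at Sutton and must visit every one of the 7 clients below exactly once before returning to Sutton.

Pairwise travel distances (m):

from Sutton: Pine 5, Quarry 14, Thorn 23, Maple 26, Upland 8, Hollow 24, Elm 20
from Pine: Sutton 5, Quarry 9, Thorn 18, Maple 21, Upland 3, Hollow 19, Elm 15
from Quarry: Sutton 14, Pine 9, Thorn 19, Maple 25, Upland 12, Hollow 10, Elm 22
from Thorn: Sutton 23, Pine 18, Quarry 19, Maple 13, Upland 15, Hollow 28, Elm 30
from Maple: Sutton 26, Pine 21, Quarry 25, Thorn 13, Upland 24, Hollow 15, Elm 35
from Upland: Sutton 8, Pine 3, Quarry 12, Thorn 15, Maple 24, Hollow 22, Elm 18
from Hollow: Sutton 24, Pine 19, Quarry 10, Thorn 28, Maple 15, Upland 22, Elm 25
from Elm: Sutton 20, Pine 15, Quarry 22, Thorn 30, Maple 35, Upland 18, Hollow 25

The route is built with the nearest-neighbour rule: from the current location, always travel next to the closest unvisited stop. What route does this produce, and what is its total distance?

From Sutton: distances to unvisited — Pine=5, Upland=8, Quarry=14, Elm=20, Thorn=23, Hollow=24, Maple=26. Nearest is Pine (5).
From Pine: distances to unvisited — Upland=3, Quarry=9, Elm=15, Thorn=18, Hollow=19, Maple=21. Nearest is Upland (3).
From Upland: distances to unvisited — Quarry=12, Thorn=15, Elm=18, Hollow=22, Maple=24. Nearest is Quarry (12).
From Quarry: distances to unvisited — Hollow=10, Thorn=19, Elm=22, Maple=25. Nearest is Hollow (10).
From Hollow: distances to unvisited — Maple=15, Elm=25, Thorn=28. Nearest is Maple (15).
From Maple: distances to unvisited — Thorn=13, Elm=35. Nearest is Thorn (13).
From Thorn: distances to unvisited — Elm=30. Nearest is Elm (30).
Return Elm→Sutton: 20.
Total = 5 + 3 + 12 + 10 + 15 + 13 + 30 + 20 = 108.

Nearest-neighbour total = 108 m; route Sutton → Pine → Upland → Quarry → Hollow → Maple → Thorn → Elm → Sutton.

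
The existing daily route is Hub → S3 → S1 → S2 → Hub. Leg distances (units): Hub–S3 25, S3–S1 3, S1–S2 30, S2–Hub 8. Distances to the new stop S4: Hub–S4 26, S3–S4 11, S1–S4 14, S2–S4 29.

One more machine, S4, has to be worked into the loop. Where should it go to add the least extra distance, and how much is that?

Minimum extra distance: 12, inserting S4 between Hub and S3.

Insertion cost between consecutive stops i–j is d(i,S4) + d(S4,j) − d(i,j):
  between Hub and S3: 26 + 11 − 25 = 12
  between S3 and S1: 11 + 14 − 3 = 22
  between S1 and S2: 14 + 29 − 30 = 13
  between S2 and Hub: 29 + 26 − 8 = 47
Cheapest insertion is between Hub and S3, adding 12.
New total = 66 + 12 = 78.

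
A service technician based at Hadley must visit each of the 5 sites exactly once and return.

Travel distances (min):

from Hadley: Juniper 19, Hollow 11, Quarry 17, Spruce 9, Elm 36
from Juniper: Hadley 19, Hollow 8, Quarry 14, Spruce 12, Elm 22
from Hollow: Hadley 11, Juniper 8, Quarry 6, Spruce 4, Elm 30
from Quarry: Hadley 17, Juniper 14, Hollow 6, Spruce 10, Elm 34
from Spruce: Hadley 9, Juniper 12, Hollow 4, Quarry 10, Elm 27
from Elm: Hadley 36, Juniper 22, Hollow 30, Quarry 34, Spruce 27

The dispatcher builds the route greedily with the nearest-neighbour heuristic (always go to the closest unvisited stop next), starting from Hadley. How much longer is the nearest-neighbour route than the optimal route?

Hadley: Spruce=9, Hollow=11, Quarry=17, Juniper=19, Elm=36 ⇒ Spruce
Spruce: Hollow=4, Quarry=10, Juniper=12, Elm=27 ⇒ Hollow
Hollow: Quarry=6, Juniper=8, Elm=30 ⇒ Quarry
Quarry: Juniper=14, Elm=34 ⇒ Juniper
Juniper: Elm=22 ⇒ Elm
NN route Hadley → Spruce → Hollow → Quarry → Juniper → Elm → Hadley costs 91.
Optimal: Hadley → Hollow → Quarry → Juniper → Elm → Spruce → Hadley costs 89 (by enumerating all 60 distinct tours).
Excess = 91 − 89 = 2.

Excess over optimum: 2 min.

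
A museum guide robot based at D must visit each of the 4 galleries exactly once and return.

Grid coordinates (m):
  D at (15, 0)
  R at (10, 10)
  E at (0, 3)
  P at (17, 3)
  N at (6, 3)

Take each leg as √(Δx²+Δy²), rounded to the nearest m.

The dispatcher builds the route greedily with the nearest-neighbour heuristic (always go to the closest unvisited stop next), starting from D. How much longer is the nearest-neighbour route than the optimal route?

Excess over optimum: 2 m.

D: P=4, N=9, R=11, E=15 ⇒ P
P: R=10, N=11, E=17 ⇒ R
R: N=8, E=12 ⇒ N
N: E=6 ⇒ E
NN route D → P → R → N → E → D costs 43.
Optimal: D → P → R → E → N → D costs 41 (by enumerating all 12 distinct tours).
Excess = 43 − 41 = 2.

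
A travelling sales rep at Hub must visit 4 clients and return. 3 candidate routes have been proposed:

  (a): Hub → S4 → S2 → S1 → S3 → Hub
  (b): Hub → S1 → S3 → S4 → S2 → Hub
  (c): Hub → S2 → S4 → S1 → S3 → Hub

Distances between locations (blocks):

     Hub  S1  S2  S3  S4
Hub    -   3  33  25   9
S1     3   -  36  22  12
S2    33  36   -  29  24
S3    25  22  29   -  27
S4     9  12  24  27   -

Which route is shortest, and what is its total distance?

(a): 9 + 24 + 36 + 22 + 25 = 116
(b): 3 + 22 + 27 + 24 + 33 = 109
(c): 33 + 24 + 12 + 22 + 25 = 116

Shortest is (b), total 109 blocks.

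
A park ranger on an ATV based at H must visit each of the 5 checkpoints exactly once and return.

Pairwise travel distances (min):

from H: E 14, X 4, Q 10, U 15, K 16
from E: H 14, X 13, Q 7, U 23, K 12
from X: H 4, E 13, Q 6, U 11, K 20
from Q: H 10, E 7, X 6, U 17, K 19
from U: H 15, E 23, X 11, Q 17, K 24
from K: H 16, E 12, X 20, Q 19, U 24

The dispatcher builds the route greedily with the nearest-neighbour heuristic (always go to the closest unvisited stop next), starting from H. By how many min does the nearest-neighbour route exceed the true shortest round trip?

From H: X=4, Q=10, E=14, U=15, K=16 → choose X (4).
From X: Q=6, U=11, E=13, K=20 → choose Q (6).
From Q: E=7, U=17, K=19 → choose E (7).
From E: K=12, U=23 → choose K (12).
From K: U=24 → choose U (24).
NN route H → X → Q → E → K → U → H costs 68.
Optimal: H → X → U → Q → E → K → H costs 67 (by enumerating all 60 distinct tours).
Excess = 68 − 67 = 1.

Excess over optimum: 1 min.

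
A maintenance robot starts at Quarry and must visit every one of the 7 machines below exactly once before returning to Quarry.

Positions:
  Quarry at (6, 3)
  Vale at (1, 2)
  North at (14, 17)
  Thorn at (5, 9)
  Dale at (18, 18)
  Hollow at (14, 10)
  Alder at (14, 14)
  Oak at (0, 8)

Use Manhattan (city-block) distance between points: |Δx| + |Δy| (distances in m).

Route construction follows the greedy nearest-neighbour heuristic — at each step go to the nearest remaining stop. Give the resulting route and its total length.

From Quarry: distances to unvisited — Vale=6, Thorn=7, Oak=11, Hollow=15, Alder=19, North=22, Dale=27. Nearest is Vale (6).
From Vale: distances to unvisited — Oak=7, Thorn=11, Hollow=21, Alder=25, North=28, Dale=33. Nearest is Oak (7).
From Oak: distances to unvisited — Thorn=6, Hollow=16, Alder=20, North=23, Dale=28. Nearest is Thorn (6).
From Thorn: distances to unvisited — Hollow=10, Alder=14, North=17, Dale=22. Nearest is Hollow (10).
From Hollow: distances to unvisited — Alder=4, North=7, Dale=12. Nearest is Alder (4).
From Alder: distances to unvisited — North=3, Dale=8. Nearest is North (3).
From North: distances to unvisited — Dale=5. Nearest is Dale (5).
Return Dale→Quarry: 27.
Total = 6 + 7 + 6 + 10 + 4 + 3 + 5 + 27 = 68.

Nearest-neighbour total = 68 m; route Quarry → Vale → Oak → Thorn → Hollow → Alder → North → Dale → Quarry.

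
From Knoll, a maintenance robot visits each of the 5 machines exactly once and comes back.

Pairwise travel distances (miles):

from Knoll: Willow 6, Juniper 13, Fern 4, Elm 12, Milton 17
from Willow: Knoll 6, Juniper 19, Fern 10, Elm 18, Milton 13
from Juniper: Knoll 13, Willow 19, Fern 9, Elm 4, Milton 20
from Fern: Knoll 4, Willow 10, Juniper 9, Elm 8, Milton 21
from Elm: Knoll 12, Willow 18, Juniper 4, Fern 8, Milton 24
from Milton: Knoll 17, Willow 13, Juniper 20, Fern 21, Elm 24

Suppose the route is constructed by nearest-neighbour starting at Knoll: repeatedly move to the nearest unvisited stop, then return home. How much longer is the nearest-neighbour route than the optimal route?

From Knoll: Fern=4, Willow=6, Elm=12, Juniper=13, Milton=17 → choose Fern (4).
From Fern: Elm=8, Juniper=9, Willow=10, Milton=21 → choose Elm (8).
From Elm: Juniper=4, Willow=18, Milton=24 → choose Juniper (4).
From Juniper: Willow=19, Milton=20 → choose Willow (19).
From Willow: Milton=13 → choose Milton (13).
NN route Knoll → Fern → Elm → Juniper → Willow → Milton → Knoll costs 65.
Optimal: Knoll → Willow → Milton → Juniper → Elm → Fern → Knoll costs 55 (by enumerating all 60 distinct tours).
Excess = 65 − 55 = 10.

The nearest-neighbour route is 10 miles longer than optimal.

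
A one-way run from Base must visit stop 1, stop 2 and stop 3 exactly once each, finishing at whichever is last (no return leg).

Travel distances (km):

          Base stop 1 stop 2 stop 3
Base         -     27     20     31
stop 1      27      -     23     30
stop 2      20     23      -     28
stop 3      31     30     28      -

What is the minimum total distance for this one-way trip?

73 km — the minimum one-way total.

There are 3! = 6 possible orderings.
Base→stop 1→stop 2→stop 3: 27+23+28 = 78
Base→stop 1→stop 3→stop 2: 27+30+28 = 85
Base→stop 2→stop 1→stop 3: 20+23+30 = 73
Base→stop 2→stop 3→stop 1: 20+28+30 = 78
Base→stop 3→stop 1→stop 2: 31+30+23 = 84
Base→stop 3→stop 2→stop 1: 31+28+23 = 82
The minimum is 73.
One shortest path: Base → stop 2 → stop 1 → stop 3.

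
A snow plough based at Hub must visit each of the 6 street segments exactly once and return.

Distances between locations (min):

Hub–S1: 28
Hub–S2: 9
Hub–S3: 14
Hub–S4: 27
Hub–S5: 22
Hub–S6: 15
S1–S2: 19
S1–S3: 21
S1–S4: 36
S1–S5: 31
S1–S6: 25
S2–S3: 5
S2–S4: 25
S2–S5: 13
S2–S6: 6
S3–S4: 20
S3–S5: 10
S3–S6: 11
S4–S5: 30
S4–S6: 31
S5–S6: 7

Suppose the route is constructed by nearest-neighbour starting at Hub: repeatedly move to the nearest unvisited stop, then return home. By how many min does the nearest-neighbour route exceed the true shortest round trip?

From Hub: S2=9, S3=14, S6=15, S5=22, S4=27, S1=28 → choose S2 (9).
From S2: S3=5, S6=6, S5=13, S1=19, S4=25 → choose S3 (5).
From S3: S5=10, S6=11, S4=20, S1=21 → choose S5 (10).
From S5: S6=7, S4=30, S1=31 → choose S6 (7).
From S6: S1=25, S4=31 → choose S1 (25).
From S1: S4=36 → choose S4 (36).
NN route Hub → S2 → S3 → S5 → S6 → S1 → S4 → Hub costs 119.
Optimal: Hub → S1 → S4 → S3 → S5 → S6 → S2 → Hub costs 116 (by enumerating all 360 distinct tours).
Excess = 119 − 116 = 3.

Excess over optimum: 3 min.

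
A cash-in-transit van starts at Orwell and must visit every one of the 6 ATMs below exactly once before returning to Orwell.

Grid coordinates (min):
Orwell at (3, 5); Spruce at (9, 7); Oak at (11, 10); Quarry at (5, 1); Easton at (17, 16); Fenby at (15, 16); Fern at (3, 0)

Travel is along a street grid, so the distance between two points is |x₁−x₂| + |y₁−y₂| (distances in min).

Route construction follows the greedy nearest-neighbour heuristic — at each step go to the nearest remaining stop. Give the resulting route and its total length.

At Orwell the remaining stops are Fern 5, Quarry 6, Spruce 8, Oak 13, Fenby 23, Easton 25; go to Fern.
At Fern the remaining stops are Quarry 3, Spruce 13, Oak 18, Fenby 28, Easton 30; go to Quarry.
At Quarry the remaining stops are Spruce 10, Oak 15, Fenby 25, Easton 27; go to Spruce.
At Spruce the remaining stops are Oak 5, Fenby 15, Easton 17; go to Oak.
At Oak the remaining stops are Fenby 10, Easton 12; go to Fenby.
At Fenby the remaining stops are Easton 2; go to Easton.
Return Easton→Orwell: 25.
Total = 5 + 3 + 10 + 5 + 10 + 2 + 25 = 60.

60 min along Orwell → Fern → Quarry → Spruce → Oak → Fenby → Easton → Orwell.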